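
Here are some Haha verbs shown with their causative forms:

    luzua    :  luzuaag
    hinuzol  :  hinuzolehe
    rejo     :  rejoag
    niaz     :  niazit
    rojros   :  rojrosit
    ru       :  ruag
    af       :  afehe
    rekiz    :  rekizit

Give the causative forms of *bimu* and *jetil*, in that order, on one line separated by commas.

The suffix is conditioned by the final sound: -it when the stem ends in a sibilant (*niaz*, *rojros*, *rekiz*); -ehe when the stem ends in a non-sibilant consonant (*hinuzol*, *af*); -ag when the stem ends in a vowel (*luzua*, *rejo*, *ru*).
Since the final sound of *bimu* is /u/ (a vowel), it takes -ag, giving *bimuag*.
*jetil*: final sound = /l/, a non-sibilant consonant → -ehe → *jetilehe*.

bimuag, jetilehe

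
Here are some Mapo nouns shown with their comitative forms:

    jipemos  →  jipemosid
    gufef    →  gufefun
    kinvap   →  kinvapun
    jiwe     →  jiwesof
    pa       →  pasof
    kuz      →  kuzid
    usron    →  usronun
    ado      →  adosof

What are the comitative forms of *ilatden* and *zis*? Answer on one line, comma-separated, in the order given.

Looking at the final sound of each stem: -id when the stem ends in a sibilant (*jipemos*, *kuz*); -un when the stem ends in a non-sibilant consonant (*gufef*, *kinvap*, *usron*); -sof when the stem ends in a vowel (*jiwe*, *pa*, *ado*).
*ilatden*: final sound = /n/, a non-sibilant consonant → -un → *ilatdenun*.
*zis* — final sound /s/ (a sibilant) → -id → *zisid*.

ilatdenun, zisid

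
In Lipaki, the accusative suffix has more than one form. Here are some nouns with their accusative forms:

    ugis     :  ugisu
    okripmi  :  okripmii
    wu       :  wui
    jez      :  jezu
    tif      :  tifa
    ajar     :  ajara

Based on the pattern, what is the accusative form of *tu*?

tui

Looking at the final sound of each stem: -u when the stem ends in a sibilant (*ugis*, *jez*); -a when the stem ends in a non-sibilant consonant (*tif*, *ajar*); -i when the stem ends in a vowel (*okripmi*, *wu*).
The final sound of *tu* is /u/, which is a vowel, so the suffix is -i, giving *tui*.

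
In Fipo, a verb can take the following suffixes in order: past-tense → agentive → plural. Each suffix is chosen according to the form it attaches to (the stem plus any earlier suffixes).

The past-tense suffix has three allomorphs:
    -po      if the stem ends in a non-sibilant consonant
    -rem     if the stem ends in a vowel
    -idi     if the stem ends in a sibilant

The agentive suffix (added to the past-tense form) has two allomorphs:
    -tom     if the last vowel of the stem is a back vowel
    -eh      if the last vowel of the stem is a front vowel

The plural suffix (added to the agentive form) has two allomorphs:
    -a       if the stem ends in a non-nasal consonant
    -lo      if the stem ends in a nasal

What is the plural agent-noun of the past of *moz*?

Since the final sound of *moz* is /z/ (a sibilant), it takes -idi, giving *mozidi*.
The past-tense form *mozidi* — last vowel /i/ (a front vowel) → -eh → *mozidieh*.
The final consonant of the agentive form *mozidieh* is /h/, which is non-nasal, so the plural suffix is -a, giving *mozidieha*.

mozidieha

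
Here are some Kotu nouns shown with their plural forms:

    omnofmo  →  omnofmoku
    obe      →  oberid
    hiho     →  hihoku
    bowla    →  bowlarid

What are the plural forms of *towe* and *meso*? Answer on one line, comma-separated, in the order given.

The alternation tracks the last vowel of the stem — -ku when the last vowel of the stem is a rounded vowel (*omnofmo*, *hiho*); -rid when the last vowel of the stem is an unrounded vowel (*obe*, *bowla*).
Since the last vowel of *towe* is /e/ (an unrounded vowel), it takes -rid, giving *towerid*.
*meso*: last vowel = /o/, a rounded vowel → -ku → *mesoku*.

towerid, mesoku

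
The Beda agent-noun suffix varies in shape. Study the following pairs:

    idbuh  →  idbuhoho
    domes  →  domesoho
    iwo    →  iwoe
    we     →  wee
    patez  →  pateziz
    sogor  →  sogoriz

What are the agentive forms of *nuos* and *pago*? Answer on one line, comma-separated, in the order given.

nuosoho, pagoe

Looking at the final sound of each stem: -oho when the stem ends in a voiceless consonant (*idbuh*, *domes*); -iz when the stem ends in a voiced consonant (*patez*, *sogor*); -e when the stem ends in a vowel (*iwo*, *we*).
Since the final sound of *nuos* is /s/ (a voiceless consonant), it takes -oho, giving *nuosoho*.
The final sound of *pago* is /o/, which is a vowel, so the suffix is -e, giving *pagoe*.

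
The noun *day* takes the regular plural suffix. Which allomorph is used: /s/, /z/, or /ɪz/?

/z/

The stem *day* ends in a voiced non-sibilant sound.
The plural suffix surfaces as /ɪz/ after sibilants, /s/ after other voiceless consonants, and /z/ after other voiced sounds.
So the plural -s on *day* is pronounced /z/.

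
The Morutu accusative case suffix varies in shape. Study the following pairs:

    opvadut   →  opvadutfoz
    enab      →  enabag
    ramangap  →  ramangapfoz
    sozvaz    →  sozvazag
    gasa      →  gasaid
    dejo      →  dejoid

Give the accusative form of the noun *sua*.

suaid

The pattern is voicing of the final sound: -foz when the stem ends in a voiceless consonant (*opvadut*, *ramangap*); -ag when the stem ends in a voiced consonant (*enab*, *sozvaz*); -id when the stem ends in a vowel (*gasa*, *dejo*).
*sua*: final sound = /a/, a vowel → -id → *suaid*.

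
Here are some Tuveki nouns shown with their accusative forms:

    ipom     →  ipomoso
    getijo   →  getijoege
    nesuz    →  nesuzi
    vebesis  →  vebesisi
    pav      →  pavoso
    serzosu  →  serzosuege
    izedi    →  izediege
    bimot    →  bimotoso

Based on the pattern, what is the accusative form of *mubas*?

mubasi

Looking at the final sound of each stem: -i when the stem ends in a sibilant (*nesuz*, *vebesis*); -oso when the stem ends in a non-sibilant consonant (*ipom*, *pav*, *bimot*); -ege when the stem ends in a vowel (*getijo*, *serzosu*, *izedi*).
Since the final sound of *mubas* is /s/ (a sibilant), it takes -i, giving *mubasi*.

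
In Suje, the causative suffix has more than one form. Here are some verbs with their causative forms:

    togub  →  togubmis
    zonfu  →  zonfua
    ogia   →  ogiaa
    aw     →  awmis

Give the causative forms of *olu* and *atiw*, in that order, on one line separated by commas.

Looking at the final sound of each stem: -mis when the stem ends in a consonant (*togub*, *aw*); -a when the stem ends in a vowel (*zonfu*, *ogia*).
The final sound of *olu* is /u/, which is a vowel, so the suffix is -a, giving *olua*.
Since the final sound of *atiw* is /w/ (a consonant), it takes -mis, giving *atiwmis*.

olua, atiwmis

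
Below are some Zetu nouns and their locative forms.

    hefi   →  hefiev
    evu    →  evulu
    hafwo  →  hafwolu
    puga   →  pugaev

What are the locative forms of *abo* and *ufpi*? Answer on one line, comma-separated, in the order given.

abolu, ufpiev

The alternation tracks the last vowel of the stem — -lu when the last vowel of the stem is a rounded vowel (*evu*, *hafwo*); -ev when the last vowel of the stem is an unrounded vowel (*hefi*, *puga*).
The last vowel of *abo* is /o/, which is a rounded vowel, so the suffix is -lu, giving *abolu*.
*ufpi*: last vowel = /i/, an unrounded vowel → -ev → *ufpiev*.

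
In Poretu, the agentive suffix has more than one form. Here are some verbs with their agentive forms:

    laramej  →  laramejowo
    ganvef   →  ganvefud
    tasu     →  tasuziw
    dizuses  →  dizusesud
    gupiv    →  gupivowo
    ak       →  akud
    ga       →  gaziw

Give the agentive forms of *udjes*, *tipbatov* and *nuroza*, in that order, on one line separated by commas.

udjesud, tipbatovowo, nurozaziw

The alternation tracks the final sound of the stem — -ud when the stem ends in a voiceless consonant (*ganvef*, *dizuses*, *ak*); -owo when the stem ends in a voiced consonant (*laramej*, *gupiv*); -ziw when the stem ends in a vowel (*tasu*, *ga*).
The final sound of *udjes* is /s/, which is a voiceless consonant, so the suffix is -ud, giving *udjesud*.
The final sound of *tipbatov* is /v/, which is a voiced consonant, so the suffix is -owo, giving *tipbatovowo*.
*nuroza* — final sound /a/ (a vowel) → -ziw → *nurozaziw*.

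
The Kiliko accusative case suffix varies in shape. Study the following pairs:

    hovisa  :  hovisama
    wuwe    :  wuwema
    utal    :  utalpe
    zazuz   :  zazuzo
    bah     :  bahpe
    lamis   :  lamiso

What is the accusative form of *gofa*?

The suffix is conditioned by the final sound: -o when the stem ends in a sibilant (*zazuz*, *lamis*); -pe when the stem ends in a non-sibilant consonant (*utal*, *bah*); -ma when the stem ends in a vowel (*hovisa*, *wuwe*).
*gofa* — final sound /a/ (a vowel) → -ma → *gofama*.

gofama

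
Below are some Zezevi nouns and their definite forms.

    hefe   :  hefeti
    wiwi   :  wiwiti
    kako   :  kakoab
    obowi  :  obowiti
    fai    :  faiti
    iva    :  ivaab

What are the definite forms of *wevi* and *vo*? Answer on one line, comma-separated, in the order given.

weviti, voab

The pattern is front/back vowel harmony: -ti when the last vowel of the stem is a front vowel (*hefe*, *wiwi*, *obowi*, *fai*); -ab when the last vowel of the stem is a back vowel (*kako*, *iva*).
The last vowel of *wevi* is /i/, which is a front vowel, so the suffix is -ti, giving *weviti*.
*vo* — last vowel /o/ (a back vowel) → -ab → *voab*.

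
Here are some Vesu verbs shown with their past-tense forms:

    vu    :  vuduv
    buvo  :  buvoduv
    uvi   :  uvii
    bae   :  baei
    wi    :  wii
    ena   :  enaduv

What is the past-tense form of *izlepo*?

izlepoduv

Looking at the last vowel of each stem: -i when the last vowel of the stem is a front vowel (*uvi*, *bae*, *wi*); -duv when the last vowel of the stem is a back vowel (*vu*, *buvo*, *ena*).
*izlepo* — last vowel /o/ (a back vowel) → -duv → *izlepoduv*.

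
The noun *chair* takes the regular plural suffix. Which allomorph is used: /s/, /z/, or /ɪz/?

/z/

The stem *chair* ends in a voiced non-sibilant sound.
The plural suffix surfaces as /ɪz/ after sibilants, /s/ after other voiceless consonants, and /z/ after other voiced sounds.
So the plural -s on *chair* is pronounced /z/.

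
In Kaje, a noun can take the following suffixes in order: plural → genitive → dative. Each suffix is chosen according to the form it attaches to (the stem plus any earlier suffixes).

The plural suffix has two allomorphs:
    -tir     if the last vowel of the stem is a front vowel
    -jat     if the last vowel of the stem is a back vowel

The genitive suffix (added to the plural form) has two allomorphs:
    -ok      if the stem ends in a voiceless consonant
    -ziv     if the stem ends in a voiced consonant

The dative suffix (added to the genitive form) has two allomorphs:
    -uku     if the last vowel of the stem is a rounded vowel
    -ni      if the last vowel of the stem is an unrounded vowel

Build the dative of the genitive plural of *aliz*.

aliztirzivni

The last vowel of *aliz* is /i/, which is a front vowel, so the plural suffix is -tir, giving *aliztir*.
The final consonant of the plural form *aliztir* is /r/, which is voiced, so the genitive suffix is -ziv, giving *aliztirziv*.
The last vowel of the genitive form *aliztirziv* is /i/, which is an unrounded vowel, so the dative suffix is -ni, giving *aliztirzivni*.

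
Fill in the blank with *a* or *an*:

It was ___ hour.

an

The indefinite article is chosen by the initial *sound* of the following word, not its spelling.
*hour* begins with the sound /aʊ/ (silent h) — a vowel sound.
So the article is *an*: It was an hour.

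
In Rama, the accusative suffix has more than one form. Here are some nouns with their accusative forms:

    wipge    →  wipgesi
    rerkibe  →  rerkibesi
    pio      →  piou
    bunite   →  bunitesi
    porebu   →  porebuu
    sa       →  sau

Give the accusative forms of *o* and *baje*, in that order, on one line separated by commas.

ou, bajesi

The suffix is conditioned by the last vowel: -si when the last vowel of the stem is a front vowel (*wipge*, *rerkibe*, *bunite*); -u when the last vowel of the stem is a back vowel (*pio*, *porebu*, *sa*).
*o*: last vowel = /o/, a back vowel → -u → *ou*.
Since the last vowel of *baje* is /e/ (a front vowel), it takes -si, giving *bajesi*.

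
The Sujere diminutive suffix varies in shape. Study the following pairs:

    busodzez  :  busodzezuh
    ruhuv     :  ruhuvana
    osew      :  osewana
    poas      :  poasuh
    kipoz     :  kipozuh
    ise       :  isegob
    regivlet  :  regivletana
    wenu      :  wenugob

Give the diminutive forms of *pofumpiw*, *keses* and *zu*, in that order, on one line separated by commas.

The suffix is conditioned by the final sound: -uh when the stem ends in a sibilant (*busodzez*, *poas*, *kipoz*); -ana when the stem ends in a non-sibilant consonant (*ruhuv*, *osew*, *regivlet*); -gob when the stem ends in a vowel (*ise*, *wenu*).
*pofumpiw*: final sound = /w/, a non-sibilant consonant → -ana → *pofumpiwana*.
The final sound of *keses* is /s/, which is a sibilant, so the suffix is -uh, giving *kesesuh*.
*zu* — final sound /u/ (a vowel) → -gob → *zugob*.

pofumpiwana, kesesuh, zugob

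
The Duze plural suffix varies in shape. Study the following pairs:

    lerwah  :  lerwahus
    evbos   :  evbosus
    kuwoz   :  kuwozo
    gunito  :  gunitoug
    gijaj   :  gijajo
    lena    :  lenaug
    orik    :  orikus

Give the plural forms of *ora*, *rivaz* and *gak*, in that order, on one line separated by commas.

oraug, rivazo, gakus

The pattern is voicing of the final sound: -us when the stem ends in a voiceless consonant (*lerwah*, *evbos*, *orik*); -o when the stem ends in a voiced consonant (*kuwoz*, *gijaj*); -ug when the stem ends in a vowel (*gunito*, *lena*).
The final sound of *ora* is /a/, which is a vowel, so the suffix is -ug, giving *oraug*.
Since the final sound of *rivaz* is /z/ (a voiced consonant), it takes -o, giving *rivazo*.
Since the final sound of *gak* is /k/ (a voiceless consonant), it takes -us, giving *gakus*.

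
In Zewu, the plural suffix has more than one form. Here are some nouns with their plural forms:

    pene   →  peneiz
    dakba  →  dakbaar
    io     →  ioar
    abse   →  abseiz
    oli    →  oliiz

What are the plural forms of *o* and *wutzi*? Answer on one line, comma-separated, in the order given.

oar, wutziiz

Looking at the last vowel of each stem: -iz when the last vowel of the stem is a front vowel (*pene*, *abse*, *oli*); -ar when the last vowel of the stem is a back vowel (*dakba*, *io*).
*o* — last vowel /o/ (a back vowel) → -ar → *oar*.
The last vowel of *wutzi* is /i/, which is a front vowel, so the suffix is -iz, giving *wutziiz*.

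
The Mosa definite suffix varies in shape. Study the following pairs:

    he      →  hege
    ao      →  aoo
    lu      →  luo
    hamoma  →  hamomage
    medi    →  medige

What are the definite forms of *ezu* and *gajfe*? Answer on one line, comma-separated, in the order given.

The suffix is conditioned by the last vowel: -o when the last vowel of the stem is a rounded vowel (*ao*, *lu*); -ge when the last vowel of the stem is an unrounded vowel (*he*, *hamoma*, *medi*).
Since the last vowel of *ezu* is /u/ (a rounded vowel), it takes -o, giving *ezuo*.
Since the last vowel of *gajfe* is /e/ (an unrounded vowel), it takes -ge, giving *gajfege*.

ezuo, gajfege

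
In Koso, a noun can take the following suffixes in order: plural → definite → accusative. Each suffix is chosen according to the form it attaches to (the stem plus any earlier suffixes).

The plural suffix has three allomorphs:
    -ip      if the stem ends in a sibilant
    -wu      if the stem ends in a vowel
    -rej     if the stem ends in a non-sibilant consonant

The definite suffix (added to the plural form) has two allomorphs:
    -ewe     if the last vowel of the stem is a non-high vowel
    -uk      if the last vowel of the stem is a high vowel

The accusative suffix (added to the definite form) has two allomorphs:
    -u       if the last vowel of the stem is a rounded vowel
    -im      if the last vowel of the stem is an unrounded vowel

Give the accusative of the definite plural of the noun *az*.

azipuku

*az* — final sound /z/ (a sibilant) → -ip → *azip*.
The plural form *azip* — last vowel /i/ (a high vowel) → -uk → *azipuk*.
Since the last vowel of the definite form *azipuk* is /u/ (a rounded vowel), it takes -u, giving *azipuku*.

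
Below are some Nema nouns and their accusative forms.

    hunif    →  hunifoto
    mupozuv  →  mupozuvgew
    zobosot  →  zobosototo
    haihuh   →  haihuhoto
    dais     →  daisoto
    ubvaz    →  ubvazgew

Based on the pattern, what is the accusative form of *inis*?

inisoto

The suffix is conditioned by the final consonant: -oto when the stem ends in a voiceless consonant (*hunif*, *zobosot*, *haihuh*, *dais*); -gew when the stem ends in a voiced consonant (*mupozuv*, *ubvaz*).
*inis*: final consonant = /s/, voiceless → -oto → *inisoto*.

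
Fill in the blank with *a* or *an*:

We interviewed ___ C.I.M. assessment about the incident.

a

The indefinite article is chosen by the initial *sound* of the following word, not its spelling.
The initialism *C.I.M.* is read letter by letter; the first letter, C, is pronounced /siː/, which begins with a consonant sound.
So the article is *a*: We interviewed a C.I.M. assessment about the incident.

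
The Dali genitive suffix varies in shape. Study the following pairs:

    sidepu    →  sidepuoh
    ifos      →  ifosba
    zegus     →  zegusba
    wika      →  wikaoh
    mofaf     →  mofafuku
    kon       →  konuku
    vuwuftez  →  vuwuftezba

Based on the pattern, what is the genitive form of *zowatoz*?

Looking at the final sound of each stem: -ba when the stem ends in a sibilant (*ifos*, *zegus*, *vuwuftez*); -uku when the stem ends in a non-sibilant consonant (*mofaf*, *kon*); -oh when the stem ends in a vowel (*sidepu*, *wika*).
*zowatoz*: final sound = /z/, a sibilant → -ba → *zowatozba*.

zowatozba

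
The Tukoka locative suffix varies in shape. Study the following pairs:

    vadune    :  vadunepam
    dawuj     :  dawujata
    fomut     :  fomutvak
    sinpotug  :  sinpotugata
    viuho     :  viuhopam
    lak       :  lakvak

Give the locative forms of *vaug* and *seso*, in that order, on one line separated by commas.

vaugata, sesopam

The suffix is conditioned by the final sound: -vak when the stem ends in a voiceless consonant (*fomut*, *lak*); -ata when the stem ends in a voiced consonant (*dawuj*, *sinpotug*); -pam when the stem ends in a vowel (*vadune*, *viuho*).
Since the final sound of *vaug* is /g/ (a voiced consonant), it takes -ata, giving *vaugata*.
Since the final sound of *seso* is /o/ (a vowel), it takes -pam, giving *sesopam*.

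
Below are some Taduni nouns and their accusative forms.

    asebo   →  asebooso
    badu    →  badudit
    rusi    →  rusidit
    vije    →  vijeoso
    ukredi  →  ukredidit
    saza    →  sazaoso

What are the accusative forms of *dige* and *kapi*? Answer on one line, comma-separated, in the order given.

The pattern is height harmony: -dit when the last vowel of the stem is a high vowel (*badu*, *rusi*, *ukredi*); -oso when the last vowel of the stem is a non-high vowel (*asebo*, *vije*, *saza*).
The last vowel of *dige* is /e/, which is a non-high vowel, so the suffix is -oso, giving *digeoso*.
The last vowel of *kapi* is /i/, which is a high vowel, so the suffix is -dit, giving *kapidit*.

digeoso, kapidit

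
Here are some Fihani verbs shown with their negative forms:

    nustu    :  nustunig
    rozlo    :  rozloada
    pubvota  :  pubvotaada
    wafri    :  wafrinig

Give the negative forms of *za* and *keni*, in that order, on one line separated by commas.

The pattern is height harmony: -nig when the last vowel of the stem is a high vowel (*nustu*, *wafri*); -ada when the last vowel of the stem is a non-high vowel (*rozlo*, *pubvota*).
The last vowel of *za* is /a/, which is a non-high vowel, so the suffix is -ada, giving *zaada*.
*keni* — last vowel /i/ (a high vowel) → -nig → *keninig*.

zaada, keninig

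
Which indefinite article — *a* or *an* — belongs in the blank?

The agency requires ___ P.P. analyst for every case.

a

The indefinite article is chosen by the initial *sound* of the following word, not its spelling.
The initialism *P.P.* is read letter by letter; the first letter, P, is pronounced /piː/, which begins with a consonant sound.
So the article is *a*: The agency requires a P.P. analyst for every case.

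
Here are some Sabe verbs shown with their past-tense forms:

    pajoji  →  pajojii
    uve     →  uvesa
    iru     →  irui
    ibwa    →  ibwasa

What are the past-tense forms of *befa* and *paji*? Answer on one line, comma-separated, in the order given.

The suffix is conditioned by the last vowel: -i when the last vowel of the stem is a high vowel (*pajoji*, *iru*); -sa when the last vowel of the stem is a non-high vowel (*uve*, *ibwa*).
*befa* — last vowel /a/ (a non-high vowel) → -sa → *befasa*.
*paji* — last vowel /i/ (a high vowel) → -i → *pajii*.

befasa, pajii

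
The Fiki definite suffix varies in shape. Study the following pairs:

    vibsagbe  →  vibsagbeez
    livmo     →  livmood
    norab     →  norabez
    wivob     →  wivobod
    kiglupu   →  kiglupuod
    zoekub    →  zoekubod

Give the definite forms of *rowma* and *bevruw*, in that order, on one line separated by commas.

rowmaez, bevruwod

Looking at the last vowel of each stem: -od when the last vowel of the stem is a rounded vowel (*livmo*, *wivob*, *kiglupu*, *zoekub*); -ez when the last vowel of the stem is an unrounded vowel (*vibsagbe*, *norab*).
*rowma* — last vowel /a/ (an unrounded vowel) → -ez → *rowmaez*.
The last vowel of *bevruw* is /u/, which is a rounded vowel, so the suffix is -od, giving *bevruwod*.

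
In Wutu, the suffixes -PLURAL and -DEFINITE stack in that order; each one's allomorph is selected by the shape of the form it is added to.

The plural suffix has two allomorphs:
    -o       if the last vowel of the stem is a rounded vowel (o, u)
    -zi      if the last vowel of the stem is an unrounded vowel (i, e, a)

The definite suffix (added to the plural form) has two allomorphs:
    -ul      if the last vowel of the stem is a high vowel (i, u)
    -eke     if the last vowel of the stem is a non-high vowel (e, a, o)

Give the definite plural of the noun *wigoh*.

The last vowel of *wigoh* is /o/, which is a rounded vowel, so the plural suffix is -o, giving *wigoho*.
Since the last vowel of the plural form *wigoho* is /o/ (a non-high vowel), it takes -eke, giving *wigohoeke*.

wigohoeke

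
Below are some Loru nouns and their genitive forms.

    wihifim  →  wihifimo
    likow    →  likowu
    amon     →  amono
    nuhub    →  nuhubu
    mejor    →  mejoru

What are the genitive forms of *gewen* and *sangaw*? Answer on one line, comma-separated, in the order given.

The alternation tracks the final consonant of the stem — -o when the stem ends in a nasal (*wihifim*, *amon*); -u when the stem ends in a non-nasal consonant (*likow*, *nuhub*, *mejor*).
*gewen*: final consonant = /n/, a nasal → -o → *geweno*.
*sangaw* — final consonant /w/ (non-nasal) → -u → *sangawu*.

geweno, sangawu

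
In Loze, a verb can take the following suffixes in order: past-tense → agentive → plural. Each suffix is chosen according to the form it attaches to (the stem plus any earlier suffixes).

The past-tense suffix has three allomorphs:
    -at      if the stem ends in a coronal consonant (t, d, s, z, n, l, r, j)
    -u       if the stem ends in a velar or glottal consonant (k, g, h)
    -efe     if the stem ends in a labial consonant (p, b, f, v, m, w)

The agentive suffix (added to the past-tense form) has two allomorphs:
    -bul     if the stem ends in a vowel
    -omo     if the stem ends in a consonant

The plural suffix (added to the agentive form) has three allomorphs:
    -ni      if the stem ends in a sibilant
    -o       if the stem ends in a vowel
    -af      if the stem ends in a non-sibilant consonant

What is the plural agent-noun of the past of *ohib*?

ohibefebulaf

The final consonant of *ohib* is /b/, which is labial, so the past-tense suffix is -efe, giving *ohibefe*.
The past-tense form *ohibefe*: final sound = /e/, a vowel → -bul → *ohibefebul*.
The final sound of the agentive form *ohibefebul* is /l/, which is a non-sibilant consonant, so the plural suffix is -af, giving *ohibefebulaf*.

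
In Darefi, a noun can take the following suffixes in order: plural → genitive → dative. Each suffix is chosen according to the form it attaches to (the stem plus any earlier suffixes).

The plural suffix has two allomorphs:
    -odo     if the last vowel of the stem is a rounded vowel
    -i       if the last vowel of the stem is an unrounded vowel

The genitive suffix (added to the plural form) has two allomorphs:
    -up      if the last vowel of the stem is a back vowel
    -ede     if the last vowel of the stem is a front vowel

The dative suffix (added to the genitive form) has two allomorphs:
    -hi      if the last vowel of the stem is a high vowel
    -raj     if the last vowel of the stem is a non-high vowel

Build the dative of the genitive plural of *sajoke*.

Since the last vowel of *sajoke* is /e/ (an unrounded vowel), it takes -i, giving *sajokei*.
The last vowel of the plural form *sajokei* is /i/, which is a front vowel, so the genitive suffix is -ede, giving *sajokeiede*.
Since the last vowel of the genitive form *sajokeiede* is /e/ (a non-high vowel), it takes -raj, giving *sajokeiederaj*.

sajokeiederaj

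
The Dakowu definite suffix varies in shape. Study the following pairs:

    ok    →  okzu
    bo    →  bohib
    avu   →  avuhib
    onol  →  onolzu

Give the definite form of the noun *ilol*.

ilolzu

The pattern is consonant vs. vowel: -zu when the stem ends in a consonant (*ok*, *onol*); -hib when the stem ends in a vowel (*bo*, *avu*).
*ilol*: final sound = /l/, a consonant → -zu → *ilolzu*.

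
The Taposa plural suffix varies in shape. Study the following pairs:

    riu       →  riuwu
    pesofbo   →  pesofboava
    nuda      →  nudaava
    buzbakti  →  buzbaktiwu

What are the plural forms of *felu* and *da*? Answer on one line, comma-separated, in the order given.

Looking at the last vowel of each stem: -wu when the last vowel of the stem is a high vowel (*riu*, *buzbakti*); -ava when the last vowel of the stem is a non-high vowel (*pesofbo*, *nuda*).
*felu*: last vowel = /u/, a high vowel → -wu → *feluwu*.
*da*: last vowel = /a/, a non-high vowel → -ava → *daava*.

feluwu, daava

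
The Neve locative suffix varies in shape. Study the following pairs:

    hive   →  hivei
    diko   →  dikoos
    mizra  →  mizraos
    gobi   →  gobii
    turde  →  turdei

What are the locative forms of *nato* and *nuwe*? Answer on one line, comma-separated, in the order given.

The alternation tracks the last vowel of the stem — -i when the last vowel of the stem is a front vowel (*hive*, *gobi*, *turde*); -os when the last vowel of the stem is a back vowel (*diko*, *mizra*).
*nato*: last vowel = /o/, a back vowel → -os → *natoos*.
The last vowel of *nuwe* is /e/, which is a front vowel, so the suffix is -i, giving *nuwei*.

natoos, nuwei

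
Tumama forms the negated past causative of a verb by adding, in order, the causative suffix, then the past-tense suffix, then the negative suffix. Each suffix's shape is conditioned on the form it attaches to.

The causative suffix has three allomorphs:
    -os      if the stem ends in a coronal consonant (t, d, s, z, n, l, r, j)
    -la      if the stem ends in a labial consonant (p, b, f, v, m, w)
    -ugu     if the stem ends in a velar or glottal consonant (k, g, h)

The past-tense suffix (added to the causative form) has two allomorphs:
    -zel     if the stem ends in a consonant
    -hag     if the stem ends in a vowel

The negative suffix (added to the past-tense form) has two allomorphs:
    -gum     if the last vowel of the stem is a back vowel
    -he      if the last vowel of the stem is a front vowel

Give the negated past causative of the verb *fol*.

foloszelhe

*fol*: final consonant = /l/, coronal → -os → *folos*.
The causative form *folos*: final sound = /s/, a consonant → -zel → *foloszel*.
Since the last vowel of the past-tense form *foloszel* is /e/ (a front vowel), it takes -he, giving *foloszelhe*.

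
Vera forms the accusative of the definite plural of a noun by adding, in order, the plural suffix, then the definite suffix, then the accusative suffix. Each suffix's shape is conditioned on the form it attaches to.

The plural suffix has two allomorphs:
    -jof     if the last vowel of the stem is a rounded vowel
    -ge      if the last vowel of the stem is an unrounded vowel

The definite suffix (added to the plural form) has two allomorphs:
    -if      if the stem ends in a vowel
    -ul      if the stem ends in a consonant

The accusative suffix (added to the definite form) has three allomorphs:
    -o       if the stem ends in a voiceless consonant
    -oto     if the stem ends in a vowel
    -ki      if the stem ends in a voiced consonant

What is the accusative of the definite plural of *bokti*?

boktigeifo

The last vowel of *bokti* is /i/, which is an unrounded vowel, so the plural suffix is -ge, giving *boktige*.
The plural form *boktige* — final sound /e/ (a vowel) → -if → *boktigeif*.
The definite form *boktigeif*: final sound = /f/, a voiceless consonant → -o → *boktigeifo*.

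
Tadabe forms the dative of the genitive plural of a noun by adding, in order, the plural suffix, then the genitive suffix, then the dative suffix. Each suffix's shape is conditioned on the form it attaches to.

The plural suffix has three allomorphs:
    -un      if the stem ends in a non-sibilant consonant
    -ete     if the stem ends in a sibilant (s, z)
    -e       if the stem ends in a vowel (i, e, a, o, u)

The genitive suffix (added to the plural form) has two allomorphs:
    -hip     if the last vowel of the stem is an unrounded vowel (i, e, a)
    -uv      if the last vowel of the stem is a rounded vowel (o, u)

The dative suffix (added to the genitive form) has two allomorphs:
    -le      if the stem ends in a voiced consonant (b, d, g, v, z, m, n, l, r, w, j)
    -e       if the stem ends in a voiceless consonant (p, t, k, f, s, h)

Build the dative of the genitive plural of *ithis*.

ithisetehipe

The final sound of *ithis* is /s/, which is a sibilant, so the plural suffix is -ete, giving *ithisete*.
Since the last vowel of the plural form *ithisete* is /e/ (an unrounded vowel), it takes -hip, giving *ithisetehip*.
The genitive form *ithisetehip*: final consonant = /p/, voiceless → -e → *ithisetehipe*.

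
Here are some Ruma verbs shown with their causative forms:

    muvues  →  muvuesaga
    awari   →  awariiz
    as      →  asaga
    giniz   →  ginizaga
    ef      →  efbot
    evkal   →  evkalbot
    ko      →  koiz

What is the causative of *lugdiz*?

The suffix is conditioned by the final sound: -aga when the stem ends in a sibilant (*muvues*, *as*, *giniz*); -bot when the stem ends in a non-sibilant consonant (*ef*, *evkal*); -iz when the stem ends in a vowel (*awari*, *ko*).
*lugdiz*: final sound = /z/, a sibilant → -aga → *lugdizaga*.

lugdizaga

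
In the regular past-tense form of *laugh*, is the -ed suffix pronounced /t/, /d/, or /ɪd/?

/t/

The stem *laugh* ends in a voiceless consonant other than /t/.
The -ed suffix is realized as /ɪd/ after /t, d/; as /t/ after other voiceless consonants; and as /d/ after other voiced sounds.
So -ed on *laugh* is pronounced /t/.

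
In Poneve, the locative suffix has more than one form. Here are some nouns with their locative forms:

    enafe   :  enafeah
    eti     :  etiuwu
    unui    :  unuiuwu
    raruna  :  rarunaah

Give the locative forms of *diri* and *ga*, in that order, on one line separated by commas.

diriuwu, gaah

The alternation tracks the last vowel of the stem — -uwu when the last vowel of the stem is a high vowel (*eti*, *unui*); -ah when the last vowel of the stem is a non-high vowel (*enafe*, *raruna*).
*diri* — last vowel /i/ (a high vowel) → -uwu → *diriuwu*.
The last vowel of *ga* is /a/, which is a non-high vowel, so the suffix is -ah, giving *gaah*.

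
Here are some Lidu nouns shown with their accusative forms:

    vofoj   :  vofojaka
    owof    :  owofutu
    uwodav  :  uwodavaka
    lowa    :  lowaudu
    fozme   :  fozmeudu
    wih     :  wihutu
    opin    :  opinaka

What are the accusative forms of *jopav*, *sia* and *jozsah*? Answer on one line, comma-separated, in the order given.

The pattern is voicing of the final sound: -utu when the stem ends in a voiceless consonant (*owof*, *wih*); -aka when the stem ends in a voiced consonant (*vofoj*, *uwodav*, *opin*); -udu when the stem ends in a vowel (*lowa*, *fozme*).
Since the final sound of *jopav* is /v/ (a voiced consonant), it takes -aka, giving *jopavaka*.
*sia*: final sound = /a/, a vowel → -udu → *siaudu*.
Since the final sound of *jozsah* is /h/ (a voiceless consonant), it takes -utu, giving *jozsahutu*.

jopavaka, siaudu, jozsahutu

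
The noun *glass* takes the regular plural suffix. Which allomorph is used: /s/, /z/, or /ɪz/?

/ɪz/

The stem *glass* ends in a sibilant (/s, z, ʃ, ʒ, tʃ, dʒ/).
The plural suffix surfaces as /ɪz/ after sibilants, /s/ after other voiceless consonants, and /z/ after other voiced sounds.
So the plural -s on *glass* is pronounced /ɪz/.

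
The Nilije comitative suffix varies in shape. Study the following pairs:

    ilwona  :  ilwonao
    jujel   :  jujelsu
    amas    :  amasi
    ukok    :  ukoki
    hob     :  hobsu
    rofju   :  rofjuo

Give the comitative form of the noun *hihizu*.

hihizuo

The suffix is conditioned by the final sound: -i when the stem ends in a voiceless consonant (*amas*, *ukok*); -su when the stem ends in a voiced consonant (*jujel*, *hob*); -o when the stem ends in a vowel (*ilwona*, *rofju*).
*hihizu*: final sound = /u/, a vowel → -o → *hihizuo*.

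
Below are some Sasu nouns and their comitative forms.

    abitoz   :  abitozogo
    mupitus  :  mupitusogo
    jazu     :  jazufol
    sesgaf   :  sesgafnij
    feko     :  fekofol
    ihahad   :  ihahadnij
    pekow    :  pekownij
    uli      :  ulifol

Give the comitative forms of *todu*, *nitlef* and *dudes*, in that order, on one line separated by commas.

The alternation tracks the final sound of the stem — -ogo when the stem ends in a sibilant (*abitoz*, *mupitus*); -nij when the stem ends in a non-sibilant consonant (*sesgaf*, *ihahad*, *pekow*); -fol when the stem ends in a vowel (*jazu*, *feko*, *uli*).
The final sound of *todu* is /u/, which is a vowel, so the suffix is -fol, giving *todufol*.
*nitlef*: final sound = /f/, a non-sibilant consonant → -nij → *nitlefnij*.
The final sound of *dudes* is /s/, which is a sibilant, so the suffix is -ogo, giving *dudesogo*.

todufol, nitlefnij, dudesogo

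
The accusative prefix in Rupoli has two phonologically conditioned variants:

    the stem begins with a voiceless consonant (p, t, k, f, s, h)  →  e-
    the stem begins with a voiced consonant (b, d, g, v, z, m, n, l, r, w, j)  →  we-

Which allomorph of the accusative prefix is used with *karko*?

Since the first consonant of *karko* is /k/ (voiceless), it takes e-.

e-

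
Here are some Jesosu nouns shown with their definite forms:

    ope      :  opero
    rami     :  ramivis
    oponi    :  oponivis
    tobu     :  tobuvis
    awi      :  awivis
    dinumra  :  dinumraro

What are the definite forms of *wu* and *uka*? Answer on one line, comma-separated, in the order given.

Looking at the last vowel of each stem: -vis when the last vowel of the stem is a high vowel (*rami*, *oponi*, *tobu*, *awi*); -ro when the last vowel of the stem is a non-high vowel (*ope*, *dinumra*).
*wu*: last vowel = /u/, a high vowel → -vis → *wuvis*.
The last vowel of *uka* is /a/, which is a non-high vowel, so the suffix is -ro, giving *ukaro*.

wuvis, ukaro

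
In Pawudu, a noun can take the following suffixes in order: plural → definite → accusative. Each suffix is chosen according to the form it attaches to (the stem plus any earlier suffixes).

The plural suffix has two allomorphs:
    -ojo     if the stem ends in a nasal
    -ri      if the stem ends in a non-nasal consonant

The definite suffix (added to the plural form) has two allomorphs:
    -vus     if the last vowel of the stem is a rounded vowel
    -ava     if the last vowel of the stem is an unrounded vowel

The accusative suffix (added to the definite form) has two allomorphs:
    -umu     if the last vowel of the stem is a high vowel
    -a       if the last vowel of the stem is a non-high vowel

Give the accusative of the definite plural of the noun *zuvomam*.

zuvomamojovusumu

*zuvomam* — final consonant /m/ (a nasal) → -ojo → *zuvomamojo*.
The plural form *zuvomamojo* — last vowel /o/ (a rounded vowel) → -vus → *zuvomamojovus*.
Since the last vowel of the definite form *zuvomamojovus* is /u/ (a high vowel), it takes -umu, giving *zuvomamojovusumu*.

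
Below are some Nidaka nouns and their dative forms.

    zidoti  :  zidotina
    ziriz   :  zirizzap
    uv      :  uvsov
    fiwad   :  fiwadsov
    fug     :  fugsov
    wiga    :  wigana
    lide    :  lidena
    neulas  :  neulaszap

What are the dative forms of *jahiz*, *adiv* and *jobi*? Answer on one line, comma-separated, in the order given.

The alternation tracks the final sound of the stem — -zap when the stem ends in a sibilant (*ziriz*, *neulas*); -sov when the stem ends in a non-sibilant consonant (*uv*, *fiwad*, *fug*); -na when the stem ends in a vowel (*zidoti*, *wiga*, *lide*).
*jahiz*: final sound = /z/, a sibilant → -zap → *jahizzap*.
*adiv*: final sound = /v/, a non-sibilant consonant → -sov → *adivsov*.
*jobi*: final sound = /i/, a vowel → -na → *jobina*.

jahizzap, adivsov, jobina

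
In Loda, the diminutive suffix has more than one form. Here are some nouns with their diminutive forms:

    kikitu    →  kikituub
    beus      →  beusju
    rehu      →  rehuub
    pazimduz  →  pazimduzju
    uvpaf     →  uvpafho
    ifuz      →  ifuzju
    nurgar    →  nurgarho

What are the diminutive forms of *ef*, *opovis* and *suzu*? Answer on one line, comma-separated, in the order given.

efho, opovisju, suzuub

The suffix is conditioned by the final sound: -ju when the stem ends in a sibilant (*beus*, *pazimduz*, *ifuz*); -ho when the stem ends in a non-sibilant consonant (*uvpaf*, *nurgar*); -ub when the stem ends in a vowel (*kikitu*, *rehu*).
*ef*: final sound = /f/, a non-sibilant consonant → -ho → *efho*.
*opovis*: final sound = /s/, a sibilant → -ju → *opovisju*.
The final sound of *suzu* is /u/, which is a vowel, so the suffix is -ub, giving *suzuub*.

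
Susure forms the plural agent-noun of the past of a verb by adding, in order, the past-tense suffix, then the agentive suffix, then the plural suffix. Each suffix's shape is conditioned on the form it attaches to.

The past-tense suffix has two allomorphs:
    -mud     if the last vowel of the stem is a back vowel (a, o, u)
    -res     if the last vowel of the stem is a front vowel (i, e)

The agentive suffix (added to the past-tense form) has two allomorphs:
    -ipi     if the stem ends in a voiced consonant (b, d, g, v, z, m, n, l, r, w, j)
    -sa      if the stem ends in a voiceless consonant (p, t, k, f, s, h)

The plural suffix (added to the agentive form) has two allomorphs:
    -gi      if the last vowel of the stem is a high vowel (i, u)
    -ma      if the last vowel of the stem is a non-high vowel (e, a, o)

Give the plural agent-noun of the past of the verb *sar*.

sarmudipigi

*sar*: last vowel = /a/, a back vowel → -mud → *sarmud*.
Since the final consonant of the past-tense form *sarmud* is /d/ (voiced), it takes -ipi, giving *sarmudipi*.
The last vowel of the agentive form *sarmudipi* is /i/, which is a high vowel, so the plural suffix is -gi, giving *sarmudipigi*.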